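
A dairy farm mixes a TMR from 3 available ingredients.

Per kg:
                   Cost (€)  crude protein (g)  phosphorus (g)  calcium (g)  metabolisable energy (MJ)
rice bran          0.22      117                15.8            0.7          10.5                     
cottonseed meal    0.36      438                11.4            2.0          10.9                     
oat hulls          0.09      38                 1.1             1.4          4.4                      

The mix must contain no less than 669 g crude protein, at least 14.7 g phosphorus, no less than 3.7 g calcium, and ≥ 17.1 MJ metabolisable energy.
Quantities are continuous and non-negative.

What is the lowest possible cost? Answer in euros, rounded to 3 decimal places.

Let x1 = kg of rice bran, x2 = kg of cottonseed meal, x3 = kg of oat hulls.
min 0.22x1 + 0.36x2 + 0.09x3 with:
  117x1 + 438x2 + 38x3 ≥ 669   (crude protein)
  15.8x1 + 11.4x2 + 1.1x3 ≥ 14.7   (phosphorus)
  0.7x1 + 2x2 + 1.4x3 ≥ 3.7   (calcium)
  10.5x1 + 10.9x2 + 4.4x3 ≥ 17.1   (metabolisable energy)
  x1, x2, x3 ≥ 0.
The cheapest feasible vertex uses only cottonseed meal, oat hulls; rice bran is not used. The crude protein and calcium requirements are met with equality.
Optimal quantities: cottonseed meal = 1.482 kg, oat hulls = 0.5261 kg.
Total cost: 0.36·1.482 + 0.09·0.5261 = 0.58087.

€0.581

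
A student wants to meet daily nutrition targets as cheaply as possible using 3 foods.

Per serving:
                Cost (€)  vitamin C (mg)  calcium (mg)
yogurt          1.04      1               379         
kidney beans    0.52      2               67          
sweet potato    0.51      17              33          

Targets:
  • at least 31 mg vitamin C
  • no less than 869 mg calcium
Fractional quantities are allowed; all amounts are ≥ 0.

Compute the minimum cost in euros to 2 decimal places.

Let x1 = servings of yogurt, x2 = servings of kidney beans, x3 = servings of sweet potato.
Minimise 1.04x1 + 0.52x2 + 0.51x3 subject to:
  1x1 + 2x2 + 17x3 ≥ 31   (vitamin C)
  379x1 + 67x2 + 33x3 ≥ 869   (calcium)
  x1, x2, x3 ≥ 0.
The cheapest feasible vertex uses only yogurt, sweet potato; kidney beans is not used. Binding constraints: vitamin C and calcium.
Optimal quantities: yogurt = 2.145 servings, sweet potato = 1.697 servings.
Objective = 1.04·2.145 + 0.51·1.697 = 3.0963.

€3.10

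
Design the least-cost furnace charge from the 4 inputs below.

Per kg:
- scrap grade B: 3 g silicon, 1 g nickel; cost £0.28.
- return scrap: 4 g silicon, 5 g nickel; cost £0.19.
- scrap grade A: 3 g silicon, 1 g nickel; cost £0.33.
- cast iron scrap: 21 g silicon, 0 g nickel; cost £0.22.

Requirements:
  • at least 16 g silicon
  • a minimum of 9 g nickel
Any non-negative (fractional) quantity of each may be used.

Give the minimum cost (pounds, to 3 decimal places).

£0.434

Let x1 = kg of scrap grade B, x2 = kg of return scrap, x3 = kg of scrap grade A, x4 = kg of cast iron scrap.
Minimize 0.28x1 + 0.19x2 + 0.33x3 + 0.22x4 s.t.:
  3x1 + 4x2 + 3x3 + 21x4 ≥ 16   (silicon)
  1x1 + 5x2 + 1x3 ≥ 9   (nickel)
  x1, x2, x3, x4 ≥ 0.
At the optimum only return scrap, cast iron scrap are positive (scrap grade B, scrap grade A = 0). Binding constraints: silicon and nickel.
Solving gives x2 = 1.8, x4 = 0.419.
Cost = 0.19·1.8 + 0.22·0.419 = 0.43418.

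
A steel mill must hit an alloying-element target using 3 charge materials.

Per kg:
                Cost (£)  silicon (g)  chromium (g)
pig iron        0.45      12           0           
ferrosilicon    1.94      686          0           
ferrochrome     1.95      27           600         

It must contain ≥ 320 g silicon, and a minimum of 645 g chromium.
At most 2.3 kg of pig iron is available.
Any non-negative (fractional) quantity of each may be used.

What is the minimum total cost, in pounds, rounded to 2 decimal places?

Set it up as a linear program. Let x1 = kg of pig iron, x2 = kg of ferrosilicon, x3 = kg of ferrochrome.
min 0.45x1 + 1.94x2 + 1.95x3 s.t.:
  12x1 + 686x2 + 27x3 ≥ 320   (silicon)
  600x3 ≥ 645   (chromium)
  x1 ≤ 2.3
  x1, x2, x3 ≥ 0.
The cheapest feasible vertex uses only ferrosilicon, ferrochrome; pig iron is not used. The silicon and chromium requirements are met with equality.
Optimal quantities: ferrosilicon = 0.4242 kg, ferrochrome = 1.075 kg.
Cost = 1.94·0.4242 + 1.95·1.075 = 2.9192.

£2.92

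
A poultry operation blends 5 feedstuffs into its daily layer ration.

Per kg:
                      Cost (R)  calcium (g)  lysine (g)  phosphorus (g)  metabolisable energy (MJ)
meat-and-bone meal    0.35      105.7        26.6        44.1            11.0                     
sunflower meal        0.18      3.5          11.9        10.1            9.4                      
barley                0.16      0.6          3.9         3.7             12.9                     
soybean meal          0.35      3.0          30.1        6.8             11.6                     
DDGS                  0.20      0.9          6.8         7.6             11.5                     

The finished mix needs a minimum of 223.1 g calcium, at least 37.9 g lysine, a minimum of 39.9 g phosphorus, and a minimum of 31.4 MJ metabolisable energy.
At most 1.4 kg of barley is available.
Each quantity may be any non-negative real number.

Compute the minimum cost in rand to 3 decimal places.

Set it up as a linear program. Let x1 = kg of meat-and-bone meal, x2 = kg of sunflower meal, x3 = kg of barley, x4 = kg of soybean meal, x5 = kg of DDGS.
Minimise 0.35x1 + 0.18x2 + 0.16x3 + 0.35x4 + 0.2x5 with:
  105.7x1 + 3.5x2 + 0.6x3 + 3x4 + 0.9x5 ≥ 223.1   (calcium)
  26.6x1 + 11.9x2 + 3.9x3 + 30.1x4 + 6.8x5 ≥ 37.9   (lysine)
  44.1x1 + 10.1x2 + 3.7x3 + 6.8x4 + 7.6x5 ≥ 39.9   (phosphorus)
  11x1 + 9.4x2 + 12.9x3 + 11.6x4 + 11.5x5 ≥ 31.4   (metabolisable energy)
  x3 ≤ 1.4
  x1, x2, x3, x4, x5 ≥ 0.
The optimal basis is {meat-and-bone meal, barley}; sunflower meal, soybean meal, DDGS drop out. Binding constraints: calcium and metabolisable energy.
So meat-and-bone meal = 2.107 kg, barley = 0.6374 kg.
Total cost: 0.35·2.107 + 0.16·0.6374 = 0.83943.

R0.839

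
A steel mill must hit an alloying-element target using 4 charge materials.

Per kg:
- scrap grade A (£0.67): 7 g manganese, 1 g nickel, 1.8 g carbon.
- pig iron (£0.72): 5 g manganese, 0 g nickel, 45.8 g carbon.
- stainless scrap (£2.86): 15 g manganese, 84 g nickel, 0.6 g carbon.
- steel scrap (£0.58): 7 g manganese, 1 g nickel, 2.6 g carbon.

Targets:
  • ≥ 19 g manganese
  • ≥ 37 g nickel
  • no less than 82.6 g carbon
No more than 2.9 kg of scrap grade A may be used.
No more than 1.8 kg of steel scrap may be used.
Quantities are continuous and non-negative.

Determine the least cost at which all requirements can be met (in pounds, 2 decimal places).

£2.82

Let x1 = kg of scrap grade A, x2 = kg of pig iron, x3 = kg of stainless scrap, x4 = kg of steel scrap.
Minimize 0.67x1 + 0.72x2 + 2.86x3 + 0.58x4 subject to:
  7x1 + 5x2 + 15x3 + 7x4 ≥ 19   (manganese)
  1x1 + 84x3 + 1x4 ≥ 37   (nickel)
  1.8x1 + 45.8x2 + 0.6x3 + 2.6x4 ≥ 82.6   (carbon)
  x1 ≤ 2.9
  x4 ≤ 1.8
  x1, x2, x3, x4 ≥ 0.
At the optimum only pig iron, stainless scrap, steel scrap are positive (scrap grade A = 0). There the manganese, nickel, carbon constraints are tight.
That vertex is x2 = 1.768, x3 = 0.4343, x4 = 0.5207.
Cost = 0.72·1.768 + 2.86·0.4343 + 0.58·0.5207 = 2.8171.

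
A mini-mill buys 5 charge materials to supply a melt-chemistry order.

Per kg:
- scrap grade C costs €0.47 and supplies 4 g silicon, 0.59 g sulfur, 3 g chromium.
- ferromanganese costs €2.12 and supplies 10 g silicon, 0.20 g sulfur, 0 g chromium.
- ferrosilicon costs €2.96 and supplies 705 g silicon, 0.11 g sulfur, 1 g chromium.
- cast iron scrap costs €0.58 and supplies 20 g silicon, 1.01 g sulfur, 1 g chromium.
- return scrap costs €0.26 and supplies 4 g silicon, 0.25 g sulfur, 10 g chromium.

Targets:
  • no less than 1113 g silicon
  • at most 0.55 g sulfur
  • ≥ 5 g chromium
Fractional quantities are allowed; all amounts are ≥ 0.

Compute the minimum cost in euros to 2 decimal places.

Let x1 = kg of scrap grade C, x2 = kg of ferromanganese, x3 = kg of ferrosilicon, x4 = kg of cast iron scrap, x5 = kg of return scrap.
min 0.47x1 + 2.12x2 + 2.96x3 + 0.58x4 + 0.26x5 subject to:
  4x1 + 10x2 + 705x3 + 20x4 + 4x5 ≥ 1113   (silicon)
  0.59x1 + 0.2x2 + 0.11x3 + 1.01x4 + 0.25x5 ≤ 0.55   (sulfur)
  3x1 + 1x3 + 1x4 + 10x5 ≥ 5   (chromium)
  x1, x2, x3, x4, x5 ≥ 0.
At the optimum only ferrosilicon, return scrap are positive (scrap grade C, ferromanganese, cast iron scrap = 0). There the silicon and chromium constraints are tight.
Solving gives x3 = 1.577, x5 = 0.3423.
Total cost: 2.96·1.577 + 0.26·0.3423 = 4.7569.

€4.76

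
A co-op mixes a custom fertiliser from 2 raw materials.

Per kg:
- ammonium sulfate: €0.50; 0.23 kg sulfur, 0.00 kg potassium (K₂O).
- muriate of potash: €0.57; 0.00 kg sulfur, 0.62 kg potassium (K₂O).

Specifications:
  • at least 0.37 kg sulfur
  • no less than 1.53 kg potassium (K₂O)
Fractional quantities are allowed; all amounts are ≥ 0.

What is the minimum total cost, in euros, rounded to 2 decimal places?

€2.21

Let x1 = kg of ammonium sulfate, x2 = kg of muriate of potash.
min 0.5x1 + 0.57x2 s.t.:
  0.23x1 ≥ 0.37   (sulfur)
  0.62x2 ≥ 1.53   (potassium (K₂O))
  x1, x2 ≥ 0.
Both inputs are positive at the optimum. The sulfur and potassium (K₂O) requirements are met with equality.
Solving gives x1 = 1.609, x2 = 2.468.
Total cost: 0.5·1.609 + 0.57·2.468 = 2.2113.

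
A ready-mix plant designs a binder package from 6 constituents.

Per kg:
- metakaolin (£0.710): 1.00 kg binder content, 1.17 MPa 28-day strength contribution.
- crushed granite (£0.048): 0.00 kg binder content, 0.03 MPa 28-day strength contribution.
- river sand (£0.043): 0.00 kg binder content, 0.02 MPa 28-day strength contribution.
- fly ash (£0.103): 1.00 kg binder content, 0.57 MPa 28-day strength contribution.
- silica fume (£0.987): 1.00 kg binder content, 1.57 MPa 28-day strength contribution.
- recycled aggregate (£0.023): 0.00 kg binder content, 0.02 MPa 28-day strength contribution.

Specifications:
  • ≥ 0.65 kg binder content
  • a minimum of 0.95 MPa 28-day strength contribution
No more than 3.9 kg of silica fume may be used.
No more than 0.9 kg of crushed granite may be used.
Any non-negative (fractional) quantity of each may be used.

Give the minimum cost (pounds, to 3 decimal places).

£0.172

Let x1 = kg of metakaolin, x2 = kg of crushed granite, x3 = kg of river sand, x4 = kg of fly ash, x5 = kg of silica fume, x6 = kg of recycled aggregate.
Minimize 0.71x1 + 0.048x2 + 0.043x3 + 0.103x4 + 0.987x5 + 0.023x6 subject to:
  1x1 + 1x4 + 1x5 ≥ 0.65   (binder content)
  1.17x1 + 0.03x2 + 0.02x3 + 0.57x4 + 1.57x5 + 0.02x6 ≥ 0.95   (28-day strength contribution)
  x5 ≤ 3.9
  x2 ≤ 0.9
  x1, x2, x3, x4, x5, x6 ≥ 0.
The cheapest feasible vertex uses only fly ash; metakaolin, crushed granite, river sand, silica fume, recycled aggregate are not used. The 28-day strength contribution requirement is met with equality.
So fly ash = 1.667 kg.
Objective = 0.103·1.667 = 0.17170.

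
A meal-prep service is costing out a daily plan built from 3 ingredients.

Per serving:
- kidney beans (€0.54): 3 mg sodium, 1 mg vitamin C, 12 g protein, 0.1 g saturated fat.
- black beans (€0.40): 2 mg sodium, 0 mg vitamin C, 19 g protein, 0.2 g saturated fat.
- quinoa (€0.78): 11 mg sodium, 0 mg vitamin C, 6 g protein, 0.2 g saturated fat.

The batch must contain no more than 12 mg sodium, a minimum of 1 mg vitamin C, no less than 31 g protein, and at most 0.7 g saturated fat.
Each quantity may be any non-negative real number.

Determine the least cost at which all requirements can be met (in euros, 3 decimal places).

€0.940

This is a linear program. Let x1 = servings of kidney beans, x2 = servings of black beans, x3 = servings of quinoa.
min 0.54x1 + 0.4x2 + 0.78x3 with:
  3x1 + 2x2 + 11x3 ≤ 12   (sodium)
  1x1 ≥ 1   (vitamin C)
  12x1 + 19x2 + 6x3 ≥ 31   (protein)
  0.1x1 + 0.2x2 + 0.2x3 ≤ 0.7   (saturated fat)
  x1, x2, x3 ≥ 0.
The cheapest feasible vertex uses only kidney beans, black beans; quinoa is not used. The vitamin C and protein requirements are met with equality.
That vertex is x1 = 1, x2 = 1.
Total cost: 0.54·1 + 0.4·1 = 0.94000.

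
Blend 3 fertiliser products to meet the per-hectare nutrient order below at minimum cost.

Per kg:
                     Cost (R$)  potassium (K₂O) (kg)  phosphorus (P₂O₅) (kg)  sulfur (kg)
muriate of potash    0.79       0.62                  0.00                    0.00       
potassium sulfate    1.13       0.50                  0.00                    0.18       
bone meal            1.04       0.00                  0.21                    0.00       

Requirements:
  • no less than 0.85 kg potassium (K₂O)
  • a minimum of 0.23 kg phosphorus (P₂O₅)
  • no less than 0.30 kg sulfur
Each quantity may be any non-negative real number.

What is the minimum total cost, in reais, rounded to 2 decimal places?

R$3.04

This is a linear program. Let x1 = kg of muriate of potash, x2 = kg of potassium sulfate, x3 = kg of bone meal.
Minimize 0.79x1 + 1.13x2 + 1.04x3 with:
  0.62x1 + 0.5x2 ≥ 0.85   (potassium (K₂O))
  0.21x3 ≥ 0.23   (phosphorus (P₂O₅))
  0.18x2 ≥ 0.3   (sulfur)
  x1, x2, x3 ≥ 0.
All 3 inputs are positive at the optimum. The potassium (K₂O), phosphorus (P₂O₅), sulfur requirements are met with equality.
Solving gives x1 = 0.02688, x2 = 1.667, x3 = 1.095.
Cost = 0.79·0.02688 + 1.13·1.667 + 1.04·1.095 = 3.0437.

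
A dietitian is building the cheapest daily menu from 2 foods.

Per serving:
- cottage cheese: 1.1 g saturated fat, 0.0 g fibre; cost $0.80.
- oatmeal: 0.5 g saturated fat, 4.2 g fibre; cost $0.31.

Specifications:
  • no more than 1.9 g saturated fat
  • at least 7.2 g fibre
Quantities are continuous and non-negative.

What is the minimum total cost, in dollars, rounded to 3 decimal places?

Let x1 = servings of cottage cheese, x2 = servings of oatmeal.
min 0.8x1 + 0.31x2 subject to:
  1.1x1 + 0.5x2 ≤ 1.9   (saturated fat)
  4.2x2 ≥ 7.2   (fibre)
  x1, x2 ≥ 0.
The optimal basis is {oatmeal}; cottage cheese drops out. The fibre requirement is met with equality.
That vertex is x2 = 1.714.
Cost = 0.31·1.714 = 0.53134.

$0.531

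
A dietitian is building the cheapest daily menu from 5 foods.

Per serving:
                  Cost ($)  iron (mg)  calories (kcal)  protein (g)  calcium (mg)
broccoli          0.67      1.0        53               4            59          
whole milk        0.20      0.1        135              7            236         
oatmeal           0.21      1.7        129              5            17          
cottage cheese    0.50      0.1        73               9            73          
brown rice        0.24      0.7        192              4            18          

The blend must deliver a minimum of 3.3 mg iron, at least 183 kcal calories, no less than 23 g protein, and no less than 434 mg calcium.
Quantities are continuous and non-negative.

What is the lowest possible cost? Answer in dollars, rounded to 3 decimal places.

$0.780

Let x1 = servings of broccoli, x2 = servings of whole milk, x3 = servings of oatmeal, x4 = servings of cottage cheese, x5 = servings of brown rice.
Minimise 0.67x1 + 0.2x2 + 0.21x3 + 0.5x4 + 0.24x5 subject to:
  1x1 + 0.1x2 + 1.7x3 + 0.1x4 + 0.7x5 ≥ 3.3   (iron)
  53x1 + 135x2 + 129x3 + 73x4 + 192x5 ≥ 183   (calories)
  4x1 + 7x2 + 5x3 + 9x4 + 4x5 ≥ 23   (protein)
  59x1 + 236x2 + 17x3 + 73x4 + 18x5 ≥ 434   (calcium)
  x1, x2, x3, x4, x5 ≥ 0.
The minimum-cost mix takes nothing from broccoli, cottage cheese, brown rice — only whole milk, oatmeal. The iron and protein requirements are met with equality.
Solving gives x2 = 1.982, x3 = 1.825.
Hence cost = 0.2·1.982 + 0.21·1.825 = $0.77965.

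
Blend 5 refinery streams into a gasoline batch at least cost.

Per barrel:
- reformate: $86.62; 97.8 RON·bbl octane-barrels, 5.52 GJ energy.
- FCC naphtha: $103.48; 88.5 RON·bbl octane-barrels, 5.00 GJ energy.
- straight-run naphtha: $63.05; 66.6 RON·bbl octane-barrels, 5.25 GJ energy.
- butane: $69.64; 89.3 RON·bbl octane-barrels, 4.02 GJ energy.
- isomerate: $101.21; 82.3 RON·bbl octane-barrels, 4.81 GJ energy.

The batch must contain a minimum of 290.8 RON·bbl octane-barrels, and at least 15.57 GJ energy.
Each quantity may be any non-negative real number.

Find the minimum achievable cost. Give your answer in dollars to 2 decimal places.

Treat it as an LP. Let x1 = barrels of reformate, x2 = barrels of FCC naphtha, x3 = barrels of straight-run naphtha, x4 = barrels of butane, x5 = barrels of isomerate.
Minimize 86.62x1 + 103.48x2 + 63.05x3 + 69.64x4 + 101.21x5 subject to:
  97.8x1 + 88.5x2 + 66.6x3 + 89.3x4 + 82.3x5 ≥ 290.8   (octane-barrels)
  5.52x1 + 5x2 + 5.25x3 + 4.02x4 + 4.81x5 ≥ 15.57   (energy)
  x1, x2, x3, x4, x5 ≥ 0.
The cheapest feasible vertex uses only straight-run naphtha, butane; reformate, FCC naphtha, isomerate are not used. There the octane-barrels and energy constraints are tight.
Solving gives x3 = 1.1009, x4 = 2.4354.
Objective = 63.05·1.1009 + 69.64·2.4354 = 239.0130.

$239.01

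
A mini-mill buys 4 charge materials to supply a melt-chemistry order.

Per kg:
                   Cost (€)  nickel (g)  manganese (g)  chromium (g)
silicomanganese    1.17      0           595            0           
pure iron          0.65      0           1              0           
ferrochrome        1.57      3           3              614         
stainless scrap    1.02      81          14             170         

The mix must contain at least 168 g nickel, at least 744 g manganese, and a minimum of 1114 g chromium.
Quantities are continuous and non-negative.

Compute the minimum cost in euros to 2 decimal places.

Set it up as a linear program. Let x1 = kg of silicomanganese, x2 = kg of pure iron, x3 = kg of ferrochrome, x4 = kg of stainless scrap.
Minimize 1.17x1 + 0.65x2 + 1.57x3 + 1.02x4 with:
  3x3 + 81x4 ≥ 168   (nickel)
  595x1 + 1x2 + 3x3 + 14x4 ≥ 744   (manganese)
  614x3 + 170x4 ≥ 1114   (chromium)
  x1, x2, x3, x4 ≥ 0.
The optimal basis is {silicomanganese, ferrochrome, stainless scrap}; pure iron drops out. Binding constraints: nickel, manganese, chromium.
That vertex is x1 = 1.196, x3 = 1.253, x4 = 2.028.
Cost = 1.17·1.196 + 1.57·1.253 + 1.02·2.028 = 5.4351.

€5.44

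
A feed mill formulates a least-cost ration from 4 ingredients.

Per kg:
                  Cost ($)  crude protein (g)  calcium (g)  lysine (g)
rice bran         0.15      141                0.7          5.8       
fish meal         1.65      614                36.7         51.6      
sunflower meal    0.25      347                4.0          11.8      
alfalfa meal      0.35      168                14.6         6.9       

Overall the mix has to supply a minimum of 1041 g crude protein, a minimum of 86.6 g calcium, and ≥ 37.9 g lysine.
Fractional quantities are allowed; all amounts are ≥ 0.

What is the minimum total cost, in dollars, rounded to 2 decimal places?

$2.10

Treat it as an LP. Let x1 = kg of rice bran, x2 = kg of fish meal, x3 = kg of sunflower meal, x4 = kg of alfalfa meal.
Minimize 0.15x1 + 1.65x2 + 0.25x3 + 0.35x4 s.t.:
  141x1 + 614x2 + 347x3 + 168x4 ≥ 1041   (crude protein)
  0.7x1 + 36.7x2 + 4x3 + 14.6x4 ≥ 86.6   (calcium)
  5.8x1 + 51.6x2 + 11.8x3 + 6.9x4 ≥ 37.9   (lysine)
  x1, x2, x3, x4 ≥ 0.
The minimum-cost mix takes nothing from rice bran, fish meal — only sunflower meal, alfalfa meal. There the crude protein and calcium constraints are tight.
That vertex is x3 = 0.1479, x4 = 5.891.
Objective = 0.25·0.1479 + 0.35·5.891 = 2.0988.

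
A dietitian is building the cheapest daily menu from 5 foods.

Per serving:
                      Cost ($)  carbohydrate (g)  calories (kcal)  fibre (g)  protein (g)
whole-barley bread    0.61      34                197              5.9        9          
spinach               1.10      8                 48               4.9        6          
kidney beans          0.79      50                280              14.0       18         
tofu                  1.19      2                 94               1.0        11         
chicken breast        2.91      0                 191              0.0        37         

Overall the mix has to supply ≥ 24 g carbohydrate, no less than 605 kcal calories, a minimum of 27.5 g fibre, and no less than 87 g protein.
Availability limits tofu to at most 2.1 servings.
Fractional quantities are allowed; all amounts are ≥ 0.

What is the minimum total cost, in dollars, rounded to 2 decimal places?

$3.82

Treat it as an LP. Let x1 = servings of whole-barley bread, x2 = servings of spinach, x3 = servings of kidney beans, x4 = servings of tofu, x5 = servings of chicken breast.
min 0.61x1 + 1.1x2 + 0.79x3 + 1.19x4 + 2.91x5 s.t.:
  34x1 + 8x2 + 50x3 + 2x4 ≥ 24   (carbohydrate)
  197x1 + 48x2 + 280x3 + 94x4 + 191x5 ≥ 605   (calories)
  5.9x1 + 4.9x2 + 14x3 + 1x4 ≥ 27.5   (fibre)
  9x1 + 6x2 + 18x3 + 11x4 + 37x5 ≥ 87   (protein)
  x4 ≤ 2.1
  x1, x2, x3, x4, x5 ≥ 0.
The cheapest feasible vertex uses only kidney beans; whole-barley bread, spinach, tofu, chicken breast are not used. The protein requirement is met with equality.
Solving gives x3 = 4.833.
Hence cost = 0.79·4.833 = $3.8181.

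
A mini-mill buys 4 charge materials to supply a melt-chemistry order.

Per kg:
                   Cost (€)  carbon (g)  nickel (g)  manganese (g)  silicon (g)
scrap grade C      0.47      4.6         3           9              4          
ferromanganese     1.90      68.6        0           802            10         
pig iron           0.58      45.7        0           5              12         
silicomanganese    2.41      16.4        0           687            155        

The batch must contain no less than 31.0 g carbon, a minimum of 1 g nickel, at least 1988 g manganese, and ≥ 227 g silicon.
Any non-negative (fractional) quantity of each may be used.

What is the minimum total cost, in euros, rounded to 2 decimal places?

Let x1 = kg of scrap grade C, x2 = kg of ferromanganese, x3 = kg of pig iron, x4 = kg of silicomanganese.
min 0.47x1 + 1.9x2 + 0.58x3 + 2.41x4 with:
  4.6x1 + 68.6x2 + 45.7x3 + 16.4x4 ≥ 31   (carbon)
  3x1 ≥ 1   (nickel)
  9x1 + 802x2 + 5x3 + 687x4 ≥ 1988   (manganese)
  4x1 + 10x2 + 12x3 + 155x4 ≥ 227   (silicon)
  x1, x2, x3, x4 ≥ 0.
At the optimum only scrap grade C, ferromanganese, silicomanganese are positive (pig iron = 0). Binding constraints: nickel, manganese, silicon.
Optimal quantities: scrap grade C = 0.3333 kg, ferromanganese = 1.3 kg, silicomanganese = 1.372 kg.
Cost = 0.47·0.3333 + 1.9·1.3 + 2.41·1.372 = 5.9332.

€5.93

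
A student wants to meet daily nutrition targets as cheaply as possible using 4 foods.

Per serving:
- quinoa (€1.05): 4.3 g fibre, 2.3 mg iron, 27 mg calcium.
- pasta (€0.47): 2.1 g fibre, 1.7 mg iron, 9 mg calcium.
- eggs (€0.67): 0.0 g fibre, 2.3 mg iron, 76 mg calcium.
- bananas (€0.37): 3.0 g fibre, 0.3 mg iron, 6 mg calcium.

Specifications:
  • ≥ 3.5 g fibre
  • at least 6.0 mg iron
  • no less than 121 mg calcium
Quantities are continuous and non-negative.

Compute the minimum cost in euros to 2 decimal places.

Let x1 = servings of quinoa, x2 = servings of pasta, x3 = servings of eggs, x4 = servings of bananas.
Minimise 1.05x1 + 0.47x2 + 0.67x3 + 0.37x4 with:
  4.3x1 + 2.1x2 + 3x4 ≥ 3.5   (fibre)
  2.3x1 + 1.7x2 + 2.3x3 + 0.3x4 ≥ 6   (iron)
  27x1 + 9x2 + 76x3 + 6x4 ≥ 121   (calcium)
  x1, x2, x3, x4 ≥ 0.
At the optimum only pasta, eggs, bananas are positive (quinoa = 0). Binding constraints: fibre, iron, calcium.
Optimal quantities: pasta = 1.636 servings, eggs = 1.397 servings, bananas = 0.02146 servings.
Total cost: 0.47·1.636 + 0.67·1.397 + 0.37·0.02146 = 1.7129.

€1.71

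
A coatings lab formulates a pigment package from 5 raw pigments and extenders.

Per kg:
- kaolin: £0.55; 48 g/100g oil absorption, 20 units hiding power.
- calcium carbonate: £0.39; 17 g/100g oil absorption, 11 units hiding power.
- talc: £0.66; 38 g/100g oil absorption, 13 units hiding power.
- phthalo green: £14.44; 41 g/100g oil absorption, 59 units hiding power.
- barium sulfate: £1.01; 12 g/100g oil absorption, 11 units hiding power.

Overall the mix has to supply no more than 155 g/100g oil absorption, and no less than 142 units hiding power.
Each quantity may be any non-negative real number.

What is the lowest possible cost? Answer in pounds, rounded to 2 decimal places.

Treat it as an LP. Let x1 = kg of kaolin, x2 = kg of calcium carbonate, x3 = kg of talc, x4 = kg of phthalo green, x5 = kg of barium sulfate.
Minimise 0.55x1 + 0.39x2 + 0.66x3 + 14.44x4 + 1.01x5 with:
  48x1 + 17x2 + 38x3 + 41x4 + 12x5 ≤ 155   (oil absorption)
  20x1 + 11x2 + 13x3 + 59x4 + 11x5 ≥ 142   (hiding power)
  x1, x2, x3, x4, x5 ≥ 0.
The cheapest feasible vertex uses only calcium carbonate, barium sulfate; kaolin, talc, phthalo green are not used. The oil absorption and hiding power requirements are met with equality.
So calcium carbonate = 0.01818 kg, barium sulfate = 12.89 kg.
Total cost: 0.39·0.01818 + 1.01·12.89 = 13.0260.

£13.03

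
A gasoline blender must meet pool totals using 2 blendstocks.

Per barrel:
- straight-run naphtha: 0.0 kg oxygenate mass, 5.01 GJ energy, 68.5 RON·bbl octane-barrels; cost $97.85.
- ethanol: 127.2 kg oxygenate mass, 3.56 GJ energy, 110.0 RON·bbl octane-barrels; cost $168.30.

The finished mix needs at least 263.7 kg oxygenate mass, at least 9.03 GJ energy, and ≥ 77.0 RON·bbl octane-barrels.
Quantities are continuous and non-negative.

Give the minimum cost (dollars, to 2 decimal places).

Let x1 = barrels of straight-run naphtha, x2 = barrels of ethanol.
Minimize 97.85x1 + 168.3x2 subject to:
  127.2x2 ≥ 263.7   (oxygenate mass)
  5.01x1 + 3.56x2 ≥ 9.03   (energy)
  68.5x1 + 110x2 ≥ 77   (octane-barrels)
  x1, x2 ≥ 0.
Both inputs are positive at the optimum. Binding constraints: oxygenate mass and energy.
Optimal quantities: straight-run naphtha = 0.3292848 barrels, ethanol = 2.073113 barrels.
Cost = 97.85·0.3292848 + 168.3·2.073113 = 381.1254.

$381.13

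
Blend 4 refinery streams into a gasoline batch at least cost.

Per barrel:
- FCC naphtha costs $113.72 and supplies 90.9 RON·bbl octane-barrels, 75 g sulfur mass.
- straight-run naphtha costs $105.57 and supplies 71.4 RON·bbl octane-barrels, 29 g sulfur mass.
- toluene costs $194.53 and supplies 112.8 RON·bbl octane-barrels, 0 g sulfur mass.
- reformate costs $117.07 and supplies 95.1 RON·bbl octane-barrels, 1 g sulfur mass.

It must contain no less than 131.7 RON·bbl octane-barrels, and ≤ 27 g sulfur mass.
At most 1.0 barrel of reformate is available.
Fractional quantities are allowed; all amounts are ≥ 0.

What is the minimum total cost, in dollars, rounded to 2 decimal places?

Let x1 = barrels of FCC naphtha, x2 = barrels of straight-run naphtha, x3 = barrels of toluene, x4 = barrels of reformate.
min 113.72x1 + 105.57x2 + 194.53x3 + 117.07x4 with:
  90.9x1 + 71.4x2 + 112.8x3 + 95.1x4 ≥ 131.7   (octane-barrels)
  75x1 + 29x2 + 1x4 ≤ 27   (sulfur mass)
  x4 ≤ 1
  x1, x2, x3, x4 ≥ 0.
The minimum-cost mix takes nothing from toluene — only FCC naphtha, straight-run naphtha, reformate. The octane-barrels, sulfur mass, the reformate cap requirements are met with equality.
So FCC naphtha = 0.2924 barrels, straight-run naphtha = 0.1404 barrels, reformate = 1 barrel.
Total cost: 113.72·0.2924 + 105.57·0.1404 + 117.07·1 = 165.1438.

$165.14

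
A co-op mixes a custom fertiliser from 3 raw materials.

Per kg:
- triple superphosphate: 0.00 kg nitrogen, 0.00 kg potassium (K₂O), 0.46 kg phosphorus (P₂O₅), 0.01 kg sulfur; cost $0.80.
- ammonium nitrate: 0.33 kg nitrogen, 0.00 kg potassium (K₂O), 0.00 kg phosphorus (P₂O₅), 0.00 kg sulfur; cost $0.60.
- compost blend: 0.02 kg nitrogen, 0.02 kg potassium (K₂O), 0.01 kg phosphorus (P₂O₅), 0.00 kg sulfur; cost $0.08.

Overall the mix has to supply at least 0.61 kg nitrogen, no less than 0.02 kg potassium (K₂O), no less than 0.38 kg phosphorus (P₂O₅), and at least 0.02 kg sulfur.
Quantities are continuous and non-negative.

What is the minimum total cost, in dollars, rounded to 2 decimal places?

Let x1 = kg of triple superphosphate, x2 = kg of ammonium nitrate, x3 = kg of compost blend.
Minimise 0.8x1 + 0.6x2 + 0.08x3 s.t.:
  0.33x2 + 0.02x3 ≥ 0.61   (nitrogen)
  0.02x3 ≥ 0.02   (potassium (K₂O))
  0.46x1 + 0.01x3 ≥ 0.38   (phosphorus (P₂O₅))
  0.01x1 ≥ 0.02   (sulfur)
  x1, x2, x3 ≥ 0.
The optimal mix uses every input. There the nitrogen, potassium (K₂O), sulfur constraints are tight.
Optimal quantities: triple superphosphate = 2 kg, ammonium nitrate = 1.788 kg, compost blend = 1 kg.
Cost = 0.8·2 + 0.6·1.788 + 0.08·1 = 2.7528.

$2.75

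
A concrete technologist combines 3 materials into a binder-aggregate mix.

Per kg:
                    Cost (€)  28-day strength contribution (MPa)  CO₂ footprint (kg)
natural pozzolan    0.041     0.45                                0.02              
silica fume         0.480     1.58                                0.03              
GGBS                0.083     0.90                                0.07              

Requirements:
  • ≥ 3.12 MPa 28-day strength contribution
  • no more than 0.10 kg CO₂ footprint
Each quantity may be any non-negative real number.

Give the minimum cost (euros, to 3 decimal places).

€0.607

Let x1 = kg of natural pozzolan, x2 = kg of silica fume, x3 = kg of GGBS.
Minimise 0.041x1 + 0.48x2 + 0.083x3 s.t.:
  0.45x1 + 1.58x2 + 0.9x3 ≥ 3.12   (28-day strength contribution)
  0.02x1 + 0.03x2 + 0.07x3 ≤ 0.1   (CO₂ footprint)
  x1, x2, x3 ≥ 0.
At the optimum only natural pozzolan, silica fume are positive (GGBS = 0). The 28-day strength contribution and CO₂ footprint requirements are met with equality.
Optimal quantities: natural pozzolan = 3.558 kg, silica fume = 0.9613 kg.
Total cost: 0.041·3.558 + 0.48·0.9613 = 0.60730.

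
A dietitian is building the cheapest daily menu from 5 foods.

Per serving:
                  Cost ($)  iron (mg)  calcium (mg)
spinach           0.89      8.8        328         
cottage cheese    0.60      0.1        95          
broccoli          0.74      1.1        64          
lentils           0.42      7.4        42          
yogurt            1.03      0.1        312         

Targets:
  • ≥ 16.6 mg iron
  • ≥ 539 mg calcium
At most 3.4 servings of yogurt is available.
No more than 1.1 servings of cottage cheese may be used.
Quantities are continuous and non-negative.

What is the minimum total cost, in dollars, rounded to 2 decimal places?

$1.57

Let x1 = servings of spinach, x2 = servings of cottage cheese, x3 = servings of broccoli, x4 = servings of lentils, x5 = servings of yogurt.
min 0.89x1 + 0.6x2 + 0.74x3 + 0.42x4 + 1.03x5 with:
  8.8x1 + 0.1x2 + 1.1x3 + 7.4x4 + 0.1x5 ≥ 16.6   (iron)
  328x1 + 95x2 + 64x3 + 42x4 + 312x5 ≥ 539   (calcium)
  x5 ≤ 3.4
  x2 ≤ 1.1
  x1, x2, x3, x4, x5 ≥ 0.
The minimum-cost mix takes nothing from cottage cheese, broccoli, yogurt — only spinach, lentils. Binding constraints: iron and calcium.
Optimal quantities: spinach = 1.6 servings, lentils = 0.341 servings.
Total cost: 0.89·1.6 + 0.42·0.341 = 1.5672.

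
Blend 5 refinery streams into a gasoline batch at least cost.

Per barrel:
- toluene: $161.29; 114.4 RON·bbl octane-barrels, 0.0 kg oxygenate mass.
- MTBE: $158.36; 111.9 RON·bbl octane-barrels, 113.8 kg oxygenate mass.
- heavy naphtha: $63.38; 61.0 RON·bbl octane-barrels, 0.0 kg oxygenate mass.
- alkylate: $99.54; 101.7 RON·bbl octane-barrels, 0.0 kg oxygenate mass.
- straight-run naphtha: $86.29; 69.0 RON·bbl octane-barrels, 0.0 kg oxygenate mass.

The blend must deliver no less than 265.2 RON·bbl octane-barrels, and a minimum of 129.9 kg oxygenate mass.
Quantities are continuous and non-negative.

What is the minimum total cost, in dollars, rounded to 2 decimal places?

This is a linear program. Let x1 = barrels of toluene, x2 = barrels of MTBE, x3 = barrels of heavy naphtha, x4 = barrels of alkylate, x5 = barrels of straight-run naphtha.
Minimise 161.29x1 + 158.36x2 + 63.38x3 + 99.54x4 + 86.29x5 s.t.:
  114.4x1 + 111.9x2 + 61x3 + 101.7x4 + 69x5 ≥ 265.2   (octane-barrels)
  113.8x2 ≥ 129.9   (oxygenate mass)
  x1, x2, x3, x4, x5 ≥ 0.
The minimum-cost mix takes nothing from toluene, heavy naphtha, straight-run naphtha — only MTBE, alkylate. There the octane-barrels and oxygenate mass constraints are tight.
That vertex is x2 = 1.14148, x4 = 1.35171.
Cost = 158.36·1.14148 + 99.54·1.35171 = 315.3140.

$315.31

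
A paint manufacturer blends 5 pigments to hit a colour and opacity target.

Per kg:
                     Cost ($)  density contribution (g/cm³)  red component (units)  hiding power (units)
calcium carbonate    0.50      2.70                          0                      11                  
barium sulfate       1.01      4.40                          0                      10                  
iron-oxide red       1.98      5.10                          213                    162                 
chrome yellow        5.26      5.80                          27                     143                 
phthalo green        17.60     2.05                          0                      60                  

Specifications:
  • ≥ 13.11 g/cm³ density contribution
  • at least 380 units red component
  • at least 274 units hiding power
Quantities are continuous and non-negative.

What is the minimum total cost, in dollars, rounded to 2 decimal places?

Let x1 = kg of calcium carbonate, x2 = kg of barium sulfate, x3 = kg of iron-oxide red, x4 = kg of chrome yellow, x5 = kg of phthalo green.
min 0.5x1 + 1.01x2 + 1.98x3 + 5.26x4 + 17.6x5 subject to:
  2.7x1 + 4.4x2 + 5.1x3 + 5.8x4 + 2.05x5 ≥ 13.11   (density contribution)
  213x3 + 27x4 ≥ 380   (red component)
  11x1 + 10x2 + 162x3 + 143x4 + 60x5 ≥ 274   (hiding power)
  x1, x2, x3, x4, x5 ≥ 0.
The optimal basis is {calcium carbonate, iron-oxide red}; barium sulfate, chrome yellow, phthalo green drop out. The density contribution and red component requirements are met with equality.
So calcium carbonate = 1.486 kg, iron-oxide red = 1.784 kg.
Cost = 0.5·1.486 + 1.98·1.784 = 4.2753.

$4.28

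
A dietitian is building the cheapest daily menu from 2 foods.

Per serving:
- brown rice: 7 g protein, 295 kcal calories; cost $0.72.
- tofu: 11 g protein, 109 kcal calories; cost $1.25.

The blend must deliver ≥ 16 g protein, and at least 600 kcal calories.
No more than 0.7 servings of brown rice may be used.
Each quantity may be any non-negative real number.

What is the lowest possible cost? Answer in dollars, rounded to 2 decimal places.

Set it up as a linear program. Let x1 = servings of brown rice, x2 = servings of tofu.
min 0.72x1 + 1.25x2 subject to:
  7x1 + 11x2 ≥ 16   (protein)
  295x1 + 109x2 ≥ 600   (calories)
  x1 ≤ 0.7
  x1, x2 ≥ 0.
Both inputs are positive at the optimum. Binding constraints: calories and the brown rice cap.
Optimal quantities: brown rice = 0.7 servings, tofu = 3.61 servings.
Objective = 0.72·0.7 + 1.25·3.61 = 5.0165.

$5.02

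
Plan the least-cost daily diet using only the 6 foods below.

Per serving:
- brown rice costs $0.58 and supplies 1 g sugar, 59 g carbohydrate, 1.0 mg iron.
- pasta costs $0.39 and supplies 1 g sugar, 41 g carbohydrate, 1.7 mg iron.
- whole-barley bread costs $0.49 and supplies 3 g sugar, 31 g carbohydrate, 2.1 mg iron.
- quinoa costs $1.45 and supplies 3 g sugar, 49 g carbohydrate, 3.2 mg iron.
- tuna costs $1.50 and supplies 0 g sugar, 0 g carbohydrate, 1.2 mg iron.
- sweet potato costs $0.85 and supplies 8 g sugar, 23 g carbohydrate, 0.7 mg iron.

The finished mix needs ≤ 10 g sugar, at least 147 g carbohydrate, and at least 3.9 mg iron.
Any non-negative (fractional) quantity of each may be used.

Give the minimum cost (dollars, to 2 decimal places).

$1.40

Treat it as an LP. Let x1 = servings of brown rice, x2 = servings of pasta, x3 = servings of whole-barley bread, x4 = servings of quinoa, x5 = servings of tuna, x6 = servings of sweet potato.
Minimise 0.58x1 + 0.39x2 + 0.49x3 + 1.45x4 + 1.5x5 + 0.85x6 s.t.:
  1x1 + 1x2 + 3x3 + 3x4 + 8x6 ≤ 10   (sugar)
  59x1 + 41x2 + 31x3 + 49x4 + 23x6 ≥ 147   (carbohydrate)
  1x1 + 1.7x2 + 2.1x3 + 3.2x4 + 1.2x5 + 0.7x6 ≥ 3.9   (iron)
  x1, x2, x3, x4, x5, x6 ≥ 0.
At the optimum only pasta is positive (brown rice, whole-barley bread, quinoa, tuna, sweet potato = 0). There the carbohydrate constraint is tight.
Optimal quantities: pasta = 3.585 servings.
Cost = 0.39·3.585 = 1.3982.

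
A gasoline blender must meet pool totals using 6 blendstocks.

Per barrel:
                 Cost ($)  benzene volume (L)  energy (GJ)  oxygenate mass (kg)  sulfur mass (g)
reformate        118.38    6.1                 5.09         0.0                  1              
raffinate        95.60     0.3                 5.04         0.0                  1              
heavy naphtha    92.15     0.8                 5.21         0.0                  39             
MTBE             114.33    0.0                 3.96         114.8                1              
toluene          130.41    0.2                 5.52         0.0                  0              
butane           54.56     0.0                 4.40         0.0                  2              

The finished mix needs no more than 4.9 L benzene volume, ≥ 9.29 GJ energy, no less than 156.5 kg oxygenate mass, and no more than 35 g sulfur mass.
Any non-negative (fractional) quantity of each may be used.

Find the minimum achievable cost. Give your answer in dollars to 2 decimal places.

$204.11

Treat it as an LP. Let x1 = barrels of reformate, x2 = barrels of raffinate, x3 = barrels of heavy naphtha, x4 = barrels of MTBE, x5 = barrels of toluene, x6 = barrels of butane.
min 118.38x1 + 95.6x2 + 92.15x3 + 114.33x4 + 130.41x5 + 54.56x6 subject to:
  6.1x1 + 0.3x2 + 0.8x3 + 0.2x5 ≤ 4.9   (benzene volume)
  5.09x1 + 5.04x2 + 5.21x3 + 3.96x4 + 5.52x5 + 4.4x6 ≥ 9.29   (energy)
  114.8x4 ≥ 156.5   (oxygenate mass)
  1x1 + 1x2 + 39x3 + 1x4 + 2x6 ≤ 35   (sulfur mass)
  x1, x2, x3, x4, x5, x6 ≥ 0.
The minimum-cost mix takes nothing from reformate, raffinate, heavy naphtha, toluene — only MTBE, butane. There the energy and oxygenate mass constraints are tight.
Solving gives x4 = 1.3632, x6 = 0.88445.
Cost = 114.33·1.3632 + 54.56·0.88445 = 204.1102.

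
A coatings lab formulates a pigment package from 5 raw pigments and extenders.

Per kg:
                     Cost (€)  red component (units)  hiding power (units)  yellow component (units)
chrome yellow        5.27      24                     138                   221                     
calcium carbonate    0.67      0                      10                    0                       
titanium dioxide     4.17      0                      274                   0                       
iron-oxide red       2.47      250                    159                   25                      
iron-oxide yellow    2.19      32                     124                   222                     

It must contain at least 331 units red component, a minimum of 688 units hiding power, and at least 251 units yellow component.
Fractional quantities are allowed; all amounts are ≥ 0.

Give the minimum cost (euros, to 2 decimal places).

€10.83

Let x1 = kg of chrome yellow, x2 = kg of calcium carbonate, x3 = kg of titanium dioxide, x4 = kg of iron-oxide red, x5 = kg of iron-oxide yellow.
min 5.27x1 + 0.67x2 + 4.17x3 + 2.47x4 + 2.19x5 with:
  24x1 + 250x4 + 32x5 ≥ 331   (red component)
  138x1 + 10x2 + 274x3 + 159x4 + 124x5 ≥ 688   (hiding power)
  221x1 + 25x4 + 222x5 ≥ 251   (yellow component)
  x1, x2, x3, x4, x5 ≥ 0.
The optimal basis is {titanium dioxide, iron-oxide red, iron-oxide yellow}; chrome yellow, calcium carbonate drop out. There the red component, hiding power, yellow component constraints are tight.
Optimal quantities: titanium dioxide = 1.366 kg, iron-oxide red = 1.197 kg, iron-oxide yellow = 0.9959 kg.
Objective = 4.17·1.366 + 2.47·1.197 + 2.19·0.9959 = 10.8338.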